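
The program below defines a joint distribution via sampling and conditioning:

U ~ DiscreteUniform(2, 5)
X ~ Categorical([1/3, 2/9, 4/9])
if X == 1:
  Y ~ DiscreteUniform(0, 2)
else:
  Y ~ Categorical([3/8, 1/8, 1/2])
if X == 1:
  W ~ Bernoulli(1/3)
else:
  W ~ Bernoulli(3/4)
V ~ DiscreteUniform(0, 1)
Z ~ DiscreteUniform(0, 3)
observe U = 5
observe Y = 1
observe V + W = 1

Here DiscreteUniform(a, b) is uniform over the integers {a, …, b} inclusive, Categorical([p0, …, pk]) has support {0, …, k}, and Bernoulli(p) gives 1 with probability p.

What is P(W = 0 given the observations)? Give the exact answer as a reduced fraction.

Enumerate traces; 24 have nonzero weight after conditioning:
  (U=5, X=0, Y=1, W=0, V=1, Z=0) weight 1/3072
  (U=5, X=0, Y=1, W=0, V=1, Z=1) weight 1/3072
  (U=5, X=0, Y=1, W=0, V=1, Z=2) weight 1/3072
  (U=5, X=0, Y=1, W=0, V=1, Z=3) weight 1/3072
  (U=5, X=0, Y=1, W=1, V=0, Z=0) weight 1/1024
  (U=5, X=0, Y=1, W=1, V=0, Z=1) weight 1/1024
  (U=5, X=0, Y=1, W=1, V=0, Z=2) weight 1/1024
  (U=5, X=0, Y=1, W=1, V=0, Z=3) weight 1/1024
  … 16 more
Group by W:
  weight(W=0) = 191/20736
  weight(W=1) = 253/20736
Total weight = 191/20736 + 253/20736 = 37/1728
P(W=0 | obs) = 191/20736 / 37/1728 = 191/444
P(W=1 | obs) = 253/20736 / 37/1728 = 253/444

P(W = 0 | obs) = 191/444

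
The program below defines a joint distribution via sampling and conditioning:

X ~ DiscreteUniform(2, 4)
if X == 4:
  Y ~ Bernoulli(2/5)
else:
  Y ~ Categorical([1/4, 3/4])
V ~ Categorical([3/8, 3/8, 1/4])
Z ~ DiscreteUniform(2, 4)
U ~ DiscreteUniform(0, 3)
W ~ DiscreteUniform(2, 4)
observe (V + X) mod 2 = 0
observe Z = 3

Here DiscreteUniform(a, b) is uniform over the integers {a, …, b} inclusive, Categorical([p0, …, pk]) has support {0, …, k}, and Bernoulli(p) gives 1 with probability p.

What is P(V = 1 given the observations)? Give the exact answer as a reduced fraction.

P(V = 1 | obs) = 3/13

Enumerate traces; 120 have nonzero weight after conditioning:
  (X=2, Y=0, V=0, Z=3, U=0, W=2) weight 1/1152
  (X=2, Y=0, V=0, Z=3, U=0, W=3) weight 1/1152
  (X=2, Y=0, V=0, Z=3, U=0, W=4) weight 1/1152
  (X=2, Y=0, V=0, Z=3, U=1, W=2) weight 1/1152
  (X=2, Y=0, V=0, Z=3, U=1, W=3) weight 1/1152
  (X=2, Y=0, V=0, Z=3, U=1, W=4) weight 1/1152
  (X=2, Y=0, V=0, Z=3, U=2, W=2) weight 1/1152
  (X=2, Y=0, V=0, Z=3, U=2, W=3) weight 1/1152
  (X=2, Y=0, V=2, Z=3, U=0, W=2) weight 1/1728
  (X=3, Y=0, V=1, Z=3, U=0, W=2) weight 1/1152
  … 110 more
Group by V:
  weight(V=0) = 1/12
  weight(V=1) = 1/24
  weight(V=2) = 1/18
Total weight = 1/12 + 1/24 + 1/18 = 13/72
P(V=0 | obs) = 1/12 / 13/72 = 6/13
P(V=1 | obs) = 1/24 / 13/72 = 3/13
P(V=2 | obs) = 1/18 / 13/72 = 4/13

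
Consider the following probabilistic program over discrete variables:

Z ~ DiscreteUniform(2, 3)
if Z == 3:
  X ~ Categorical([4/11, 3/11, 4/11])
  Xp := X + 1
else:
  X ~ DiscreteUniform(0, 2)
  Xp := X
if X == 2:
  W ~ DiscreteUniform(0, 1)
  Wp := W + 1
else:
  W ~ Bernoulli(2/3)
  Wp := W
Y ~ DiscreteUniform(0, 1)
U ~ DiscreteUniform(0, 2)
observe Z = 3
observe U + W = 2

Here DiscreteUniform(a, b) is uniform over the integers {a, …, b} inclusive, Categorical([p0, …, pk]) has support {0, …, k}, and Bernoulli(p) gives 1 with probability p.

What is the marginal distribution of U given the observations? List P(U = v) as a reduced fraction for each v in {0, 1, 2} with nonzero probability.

P(U=1) = 20/33, P(U=2) = 13/33

Enumerate traces; 12 have nonzero weight after conditioning:
  (Z=3, X=0, W=0, Y=0, U=2) weight 1/99
  (Z=3, X=0, W=0, Y=1, U=2) weight 1/99
  (Z=3, X=0, W=1, Y=0, U=1) weight 2/99
  (Z=3, X=0, W=1, Y=1, U=1) weight 2/99
  (Z=3, X=1, W=0, Y=0, U=2) weight 1/132
  (Z=3, X=1, W=0, Y=1, U=2) weight 1/132
  (Z=3, X=1, W=1, Y=0, U=1) weight 1/66
  (Z=3, X=1, W=1, Y=1, U=1) weight 1/66
  … 4 more
Group by U:
  weight(U=1) = 10/99
  weight(U=2) = 13/198
Total weight = 10/99 + 13/198 = 1/6
P(U=1 | obs) = 10/99 / 1/6 = 20/33
P(U=2 | obs) = 13/198 / 1/6 = 13/33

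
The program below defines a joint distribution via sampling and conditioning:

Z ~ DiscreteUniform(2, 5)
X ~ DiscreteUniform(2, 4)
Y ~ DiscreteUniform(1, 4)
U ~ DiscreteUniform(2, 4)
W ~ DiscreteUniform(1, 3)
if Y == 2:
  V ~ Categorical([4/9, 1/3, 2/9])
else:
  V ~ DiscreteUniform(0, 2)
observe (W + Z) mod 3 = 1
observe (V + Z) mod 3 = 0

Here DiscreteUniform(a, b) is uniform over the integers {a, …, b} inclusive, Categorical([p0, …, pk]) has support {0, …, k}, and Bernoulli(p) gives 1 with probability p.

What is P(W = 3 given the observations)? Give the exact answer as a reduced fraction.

Enumerate traces; 144 have nonzero weight after conditioning:
  (Z=2, X=2, Y=1, U=2, W=2, V=1) weight 1/1296
  (Z=2, X=2, Y=1, U=3, W=2, V=1) weight 1/1296
  (Z=2, X=2, Y=1, U=4, W=2, V=1) weight 1/1296
  (Z=2, X=2, Y=2, U=2, W=2, V=1) weight 1/1296
  (Z=2, X=2, Y=2, U=3, W=2, V=1) weight 1/1296
  (Z=2, X=2, Y=2, U=4, W=2, V=1) weight 1/1296
  (Z=2, X=2, Y=3, U=2, W=2, V=1) weight 1/1296
  (Z=2, X=2, Y=3, U=3, W=2, V=1) weight 1/1296
  (Z=3, X=2, Y=1, U=2, W=1, V=0) weight 1/1296
  (Z=4, X=2, Y=1, U=2, W=3, V=2) weight 1/1296
  … 134 more
Group by W:
  weight(W=1) = 13/432
  weight(W=2) = 1/18
  weight(W=3) = 11/432
Total weight = 13/432 + 1/18 + 11/432 = 1/9
P(W=1 | obs) = 13/432 / 1/9 = 13/48
P(W=2 | obs) = 1/18 / 1/9 = 1/2
P(W=3 | obs) = 11/432 / 1/9 = 11/48

P(W = 3 | obs) = 11/48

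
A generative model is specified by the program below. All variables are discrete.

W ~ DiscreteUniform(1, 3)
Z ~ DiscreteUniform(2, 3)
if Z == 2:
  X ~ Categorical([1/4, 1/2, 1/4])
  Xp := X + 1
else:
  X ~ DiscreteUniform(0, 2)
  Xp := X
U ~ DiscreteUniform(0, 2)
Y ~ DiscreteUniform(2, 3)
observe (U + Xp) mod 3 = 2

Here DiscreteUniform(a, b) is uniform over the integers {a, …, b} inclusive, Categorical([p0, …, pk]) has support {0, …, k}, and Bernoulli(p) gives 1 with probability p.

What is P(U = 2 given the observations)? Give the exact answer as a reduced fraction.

P(U = 2 | obs) = 7/24

Enumerate traces; 36 have nonzero weight after conditioning:
  (W=1, Z=2, X=0, U=1, Y=2) weight 1/144
  (W=1, Z=2, X=0, U=1, Y=3) weight 1/144
  (W=1, Z=2, X=1, U=0, Y=2) weight 1/72
  (W=1, Z=2, X=1, U=0, Y=3) weight 1/72
  (W=1, Z=2, X=2, U=2, Y=2) weight 1/144
  (W=1, Z=2, X=2, U=2, Y=3) weight 1/144
  (W=1, Z=3, X=0, U=2, Y=2) weight 1/108
  (W=1, Z=3, X=0, U=2, Y=3) weight 1/108
  … 28 more
Group by U:
  weight(U=0) = 5/36
  weight(U=1) = 7/72
  weight(U=2) = 7/72
Total weight = 5/36 + 7/72 + 7/72 = 1/3
P(U=0 | obs) = 5/36 / 1/3 = 5/12
P(U=1 | obs) = 7/72 / 1/3 = 7/24
P(U=2 | obs) = 7/72 / 1/3 = 7/24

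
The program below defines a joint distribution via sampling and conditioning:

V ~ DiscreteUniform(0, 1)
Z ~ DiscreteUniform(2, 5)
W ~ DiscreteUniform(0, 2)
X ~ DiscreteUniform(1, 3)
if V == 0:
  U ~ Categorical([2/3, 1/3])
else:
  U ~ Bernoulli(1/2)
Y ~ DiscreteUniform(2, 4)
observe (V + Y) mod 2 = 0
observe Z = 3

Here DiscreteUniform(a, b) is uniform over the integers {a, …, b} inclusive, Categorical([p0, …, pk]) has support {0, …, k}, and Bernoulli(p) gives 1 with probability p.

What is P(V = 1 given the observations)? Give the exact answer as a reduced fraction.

P(V = 1 | obs) = 1/3

Enumerate traces; 54 have nonzero weight after conditioning:
  (V=0, Z=3, W=0, X=1, U=0, Y=2) weight 1/324
  (V=0, Z=3, W=0, X=1, U=0, Y=4) weight 1/324
  (V=0, Z=3, W=0, X=1, U=1, Y=2) weight 1/648
  (V=0, Z=3, W=0, X=1, U=1, Y=4) weight 1/648
  (V=0, Z=3, W=0, X=2, U=0, Y=2) weight 1/324
  (V=0, Z=3, W=0, X=2, U=0, Y=4) weight 1/324
  (V=0, Z=3, W=0, X=2, U=1, Y=2) weight 1/648
  (V=0, Z=3, W=0, X=2, U=1, Y=4) weight 1/648
  (V=1, Z=3, W=0, X=1, U=0, Y=3) weight 1/432
  … 45 more
Group by V:
  weight(V=0) = 1/12
  weight(V=1) = 1/24
Total weight = 1/12 + 1/24 = 1/8
P(V=0 | obs) = 1/12 / 1/8 = 2/3
P(V=1 | obs) = 1/24 / 1/8 = 1/3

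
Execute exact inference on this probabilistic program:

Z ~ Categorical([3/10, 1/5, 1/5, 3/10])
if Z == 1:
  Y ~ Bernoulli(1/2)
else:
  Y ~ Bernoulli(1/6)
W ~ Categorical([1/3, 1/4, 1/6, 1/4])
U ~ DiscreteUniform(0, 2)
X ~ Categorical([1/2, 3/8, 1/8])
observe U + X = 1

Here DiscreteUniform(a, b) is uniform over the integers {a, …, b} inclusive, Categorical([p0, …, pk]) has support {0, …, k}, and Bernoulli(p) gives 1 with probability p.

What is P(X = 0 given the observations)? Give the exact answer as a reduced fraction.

Enumerate traces; 64 have nonzero weight after conditioning:
  (Z=0, Y=0, W=0, U=0, X=1) weight 1/96
  (Z=0, Y=0, W=0, U=1, X=0) weight 1/72
  (Z=0, Y=0, W=1, U=0, X=1) weight 1/128
  (Z=0, Y=0, W=1, U=1, X=0) weight 1/96
  (Z=0, Y=0, W=2, U=0, X=1) weight 1/192
  (Z=0, Y=0, W=2, U=1, X=0) weight 1/144
  (Z=0, Y=0, W=3, U=0, X=1) weight 1/128
  (Z=0, Y=0, W=3, U=1, X=0) weight 1/96
  … 56 more
Group by X:
  weight(X=0) = 1/6
  weight(X=1) = 1/8
Total weight = 1/6 + 1/8 = 7/24
P(X=0 | obs) = 1/6 / 7/24 = 4/7
P(X=1 | obs) = 1/8 / 7/24 = 3/7

P(X = 0 | obs) = 4/7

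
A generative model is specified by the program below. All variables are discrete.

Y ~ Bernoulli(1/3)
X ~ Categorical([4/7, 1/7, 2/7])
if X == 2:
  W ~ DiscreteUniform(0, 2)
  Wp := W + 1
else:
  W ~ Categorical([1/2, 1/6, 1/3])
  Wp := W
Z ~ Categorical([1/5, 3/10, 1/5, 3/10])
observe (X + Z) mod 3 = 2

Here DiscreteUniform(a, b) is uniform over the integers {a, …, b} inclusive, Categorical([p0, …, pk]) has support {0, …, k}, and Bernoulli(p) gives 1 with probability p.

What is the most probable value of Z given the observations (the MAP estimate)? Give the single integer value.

argmax_v P(Z = v | obs) = 2

Enumerate traces; 24 have nonzero weight after conditioning:
  (Y=0, X=0, W=0, Z=2) weight 4/105
  (Y=0, X=0, W=1, Z=2) weight 4/315
  (Y=0, X=0, W=2, Z=2) weight 8/315
  (Y=0, X=1, W=0, Z=1) weight 1/70
  (Y=0, X=1, W=1, Z=1) weight 1/210
  (Y=0, X=1, W=2, Z=1) weight 1/105
  (Y=0, X=2, W=0, Z=0) weight 4/315
  (Y=0, X=2, W=0, Z=3) weight 2/105
  … 16 more
Group by Z:
  weight(Z=0) = 2/35
  weight(Z=1) = 3/70
  weight(Z=2) = 4/35
  weight(Z=3) = 3/35
Total weight = 2/35 + 3/70 + 4/35 + 3/35 = 3/10
P(Z=0 | obs) = 2/35 / 3/10 = 4/21
P(Z=1 | obs) = 3/70 / 3/10 = 1/7
P(Z=2 | obs) = 4/35 / 3/10 = 8/21
P(Z=3 | obs) = 3/35 / 3/10 = 2/7
argmax = 2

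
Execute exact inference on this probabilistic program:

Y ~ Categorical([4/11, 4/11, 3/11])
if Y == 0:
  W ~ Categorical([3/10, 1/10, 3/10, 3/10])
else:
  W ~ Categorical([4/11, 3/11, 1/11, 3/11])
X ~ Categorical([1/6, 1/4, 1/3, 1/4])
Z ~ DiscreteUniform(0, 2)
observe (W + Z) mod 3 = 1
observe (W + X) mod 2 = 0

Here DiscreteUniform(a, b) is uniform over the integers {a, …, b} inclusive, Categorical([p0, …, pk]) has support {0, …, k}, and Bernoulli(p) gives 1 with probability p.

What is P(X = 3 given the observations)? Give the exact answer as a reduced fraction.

P(X = 3 | obs) = 149/605

Enumerate traces; 24 have nonzero weight after conditioning:
  (Y=0, W=0, X=0, Z=1) weight 1/165
  (Y=0, W=0, X=2, Z=1) weight 2/165
  (Y=0, W=1, X=1, Z=0) weight 1/330
  (Y=0, W=1, X=3, Z=0) weight 1/330
  (Y=0, W=2, X=0, Z=2) weight 1/165
  (Y=0, W=2, X=2, Z=2) weight 2/165
  (Y=0, W=3, X=1, Z=1) weight 1/110
  (Y=0, W=3, X=3, Z=1) weight 1/110
  … 16 more
Group by X:
  weight(X=0) = 307/10890
  weight(X=1) = 149/3630
  weight(X=2) = 307/5445
  weight(X=3) = 149/3630
Total weight = 307/10890 + 149/3630 + 307/5445 + 149/3630 = 1/6
P(X=0 | obs) = 307/10890 / 1/6 = 307/1815
P(X=1 | obs) = 149/3630 / 1/6 = 149/605
P(X=2 | obs) = 307/5445 / 1/6 = 614/1815
P(X=3 | obs) = 149/3630 / 1/6 = 149/605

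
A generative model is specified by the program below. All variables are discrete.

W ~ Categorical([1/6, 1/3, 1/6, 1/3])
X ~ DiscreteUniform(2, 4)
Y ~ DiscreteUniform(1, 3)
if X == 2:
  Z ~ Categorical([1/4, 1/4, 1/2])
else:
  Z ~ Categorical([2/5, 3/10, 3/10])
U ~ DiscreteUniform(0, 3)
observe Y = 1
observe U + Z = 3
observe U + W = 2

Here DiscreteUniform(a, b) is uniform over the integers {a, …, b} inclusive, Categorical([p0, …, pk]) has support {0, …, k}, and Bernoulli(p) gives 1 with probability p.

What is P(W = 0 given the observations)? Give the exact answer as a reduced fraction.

P(W = 0 | obs) = 17/61

Enumerate traces; 6 have nonzero weight after conditioning:
  (W=0, X=2, Y=1, Z=1, U=2) weight 1/864
  (W=0, X=3, Y=1, Z=1, U=2) weight 1/720
  (W=0, X=4, Y=1, Z=1, U=2) weight 1/720
  (W=1, X=2, Y=1, Z=2, U=1) weight 1/216
  (W=1, X=3, Y=1, Z=2, U=1) weight 1/360
  (W=1, X=4, Y=1, Z=2, U=1) weight 1/360
Group by W:
  weight(W=0) = 17/4320
  weight(W=1) = 11/1080
Total weight = 17/4320 + 11/1080 = 61/4320
P(W=0 | obs) = 17/4320 / 61/4320 = 17/61
P(W=1 | obs) = 11/1080 / 61/4320 = 44/61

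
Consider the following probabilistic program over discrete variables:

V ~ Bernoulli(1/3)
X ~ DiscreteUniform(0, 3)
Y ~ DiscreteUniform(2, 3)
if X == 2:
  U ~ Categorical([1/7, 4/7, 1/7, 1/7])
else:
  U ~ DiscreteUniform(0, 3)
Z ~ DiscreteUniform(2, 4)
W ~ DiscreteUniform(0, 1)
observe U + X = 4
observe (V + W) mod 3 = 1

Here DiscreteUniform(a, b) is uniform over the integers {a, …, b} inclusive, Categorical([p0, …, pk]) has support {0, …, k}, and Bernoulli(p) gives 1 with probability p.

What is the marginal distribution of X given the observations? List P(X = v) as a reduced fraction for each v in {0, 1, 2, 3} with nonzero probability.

P(X=1) = 7/18, P(X=2) = 2/9, P(X=3) = 7/18

Enumerate traces; 36 have nonzero weight after conditioning:
  (V=0, X=1, Y=2, U=3, Z=2, W=1) weight 1/288
  (V=0, X=1, Y=2, U=3, Z=3, W=1) weight 1/288
  (V=0, X=1, Y=2, U=3, Z=4, W=1) weight 1/288
  (V=0, X=1, Y=3, U=3, Z=2, W=1) weight 1/288
  (V=0, X=1, Y=3, U=3, Z=3, W=1) weight 1/288
  (V=0, X=1, Y=3, U=3, Z=4, W=1) weight 1/288
  (V=0, X=2, Y=2, U=2, Z=2, W=1) weight 1/504
  (V=0, X=2, Y=2, U=2, Z=3, W=1) weight 1/504
  (V=0, X=3, Y=2, U=1, Z=2, W=1) weight 1/288
  … 27 more
Group by X:
  weight(X=1) = 1/32
  weight(X=2) = 1/56
  weight(X=3) = 1/32
Total weight = 1/32 + 1/56 + 1/32 = 9/112
P(X=1 | obs) = 1/32 / 9/112 = 7/18
P(X=2 | obs) = 1/56 / 9/112 = 2/9
P(X=3 | obs) = 1/32 / 9/112 = 7/18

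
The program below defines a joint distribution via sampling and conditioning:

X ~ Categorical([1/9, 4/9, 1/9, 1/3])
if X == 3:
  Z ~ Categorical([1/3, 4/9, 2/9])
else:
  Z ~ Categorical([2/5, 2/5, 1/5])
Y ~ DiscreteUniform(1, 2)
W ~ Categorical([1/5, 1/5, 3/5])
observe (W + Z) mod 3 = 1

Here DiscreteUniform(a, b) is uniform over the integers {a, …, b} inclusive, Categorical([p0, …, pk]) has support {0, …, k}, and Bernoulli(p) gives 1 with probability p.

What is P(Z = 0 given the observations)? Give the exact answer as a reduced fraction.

P(Z = 0 | obs) = 51/191

Enumerate traces; 24 have nonzero weight after conditioning:
  (X=0, Z=0, Y=1, W=1) weight 1/225
  (X=0, Z=0, Y=2, W=1) weight 1/225
  (X=0, Z=1, Y=1, W=0) weight 1/225
  (X=0, Z=1, Y=2, W=0) weight 1/225
  (X=0, Z=2, Y=1, W=2) weight 1/150
  (X=0, Z=2, Y=2, W=2) weight 1/150
  (X=1, Z=0, Y=1, W=1) weight 4/225
  (X=1, Z=0, Y=2, W=1) weight 4/225
  … 16 more
Group by Z:
  weight(Z=0) = 17/225
  weight(Z=1) = 56/675
  weight(Z=2) = 28/225
Total weight = 17/225 + 56/675 + 28/225 = 191/675
P(Z=0 | obs) = 17/225 / 191/675 = 51/191
P(Z=1 | obs) = 56/675 / 191/675 = 56/191
P(Z=2 | obs) = 28/225 / 191/675 = 84/191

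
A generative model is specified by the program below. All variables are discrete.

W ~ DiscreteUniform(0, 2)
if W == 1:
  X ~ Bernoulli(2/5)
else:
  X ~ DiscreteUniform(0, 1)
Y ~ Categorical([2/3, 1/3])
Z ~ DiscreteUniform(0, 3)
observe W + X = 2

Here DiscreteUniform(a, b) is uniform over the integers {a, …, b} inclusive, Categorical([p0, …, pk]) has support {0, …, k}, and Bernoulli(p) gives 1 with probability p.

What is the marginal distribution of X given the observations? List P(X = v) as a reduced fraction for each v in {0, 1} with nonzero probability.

Enumerate traces; 16 have nonzero weight after conditioning:
  (W=1, X=1, Y=0, Z=0) weight 1/45
  (W=1, X=1, Y=0, Z=1) weight 1/45
  (W=1, X=1, Y=0, Z=2) weight 1/45
  (W=1, X=1, Y=0, Z=3) weight 1/45
  (W=1, X=1, Y=1, Z=0) weight 1/90
  (W=1, X=1, Y=1, Z=1) weight 1/90
  (W=1, X=1, Y=1, Z=2) weight 1/90
  (W=1, X=1, Y=1, Z=3) weight 1/90
  (W=2, X=0, Y=0, Z=0) weight 1/36
  … 7 more
Group by X:
  weight(X=0) = 1/6
  weight(X=1) = 2/15
Total weight = 1/6 + 2/15 = 3/10
P(X=0 | obs) = 1/6 / 3/10 = 5/9
P(X=1 | obs) = 2/15 / 3/10 = 4/9

P(X=0) = 5/9, P(X=1) = 4/9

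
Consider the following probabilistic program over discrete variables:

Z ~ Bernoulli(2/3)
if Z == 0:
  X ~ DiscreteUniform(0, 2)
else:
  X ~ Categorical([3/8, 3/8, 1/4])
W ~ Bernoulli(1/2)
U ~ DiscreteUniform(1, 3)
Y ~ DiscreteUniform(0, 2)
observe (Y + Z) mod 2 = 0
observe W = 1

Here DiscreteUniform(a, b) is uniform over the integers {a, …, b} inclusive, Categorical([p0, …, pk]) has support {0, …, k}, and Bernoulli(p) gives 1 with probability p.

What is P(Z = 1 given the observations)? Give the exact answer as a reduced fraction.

P(Z = 1 | obs) = 1/2

Enumerate traces; 27 have nonzero weight after conditioning:
  (Z=0, X=0, W=1, U=1, Y=0) weight 1/162
  (Z=0, X=0, W=1, U=1, Y=2) weight 1/162
  (Z=0, X=0, W=1, U=2, Y=0) weight 1/162
  (Z=0, X=0, W=1, U=2, Y=2) weight 1/162
  (Z=0, X=0, W=1, U=3, Y=0) weight 1/162
  (Z=0, X=0, W=1, U=3, Y=2) weight 1/162
  (Z=0, X=1, W=1, U=1, Y=0) weight 1/162
  (Z=0, X=1, W=1, U=1, Y=2) weight 1/162
  (Z=1, X=0, W=1, U=1, Y=1) weight 1/72
  … 18 more
Group by Z:
  weight(Z=0) = 1/9
  weight(Z=1) = 1/9
Total weight = 1/9 + 1/9 = 2/9
P(Z=0 | obs) = 1/9 / 2/9 = 1/2
P(Z=1 | obs) = 1/9 / 2/9 = 1/2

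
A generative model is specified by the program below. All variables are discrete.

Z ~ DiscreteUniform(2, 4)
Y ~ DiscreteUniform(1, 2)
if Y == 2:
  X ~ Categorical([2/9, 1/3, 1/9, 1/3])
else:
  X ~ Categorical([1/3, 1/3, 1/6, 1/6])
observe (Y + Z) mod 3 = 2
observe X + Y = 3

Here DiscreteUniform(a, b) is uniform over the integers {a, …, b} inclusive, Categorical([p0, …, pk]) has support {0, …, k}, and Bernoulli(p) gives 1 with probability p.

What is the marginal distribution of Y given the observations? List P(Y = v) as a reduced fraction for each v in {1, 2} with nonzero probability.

Enumerate traces; 2 have nonzero weight after conditioning:
  (Z=3, Y=2, X=1) weight 1/18
  (Z=4, Y=1, X=2) weight 1/36
Group by Y:
  weight(Y=1) = 1/36
  weight(Y=2) = 1/18
Total weight = 1/36 + 1/18 = 1/12
P(Y=1 | obs) = 1/36 / 1/12 = 1/3
P(Y=2 | obs) = 1/18 / 1/12 = 2/3

P(Y=1) = 1/3, P(Y=2) = 2/3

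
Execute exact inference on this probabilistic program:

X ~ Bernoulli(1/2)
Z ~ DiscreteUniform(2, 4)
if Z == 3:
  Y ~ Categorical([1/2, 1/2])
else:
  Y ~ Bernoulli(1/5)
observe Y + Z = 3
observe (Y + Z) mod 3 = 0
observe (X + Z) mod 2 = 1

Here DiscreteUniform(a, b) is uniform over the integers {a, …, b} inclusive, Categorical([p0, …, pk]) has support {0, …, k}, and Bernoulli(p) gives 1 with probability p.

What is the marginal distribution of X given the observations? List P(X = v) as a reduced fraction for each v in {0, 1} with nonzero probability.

Enumerate traces; 2 have nonzero weight after conditioning:
  (X=0, Z=3, Y=0) weight 1/12
  (X=1, Z=2, Y=1) weight 1/30
Group by X:
  weight(X=0) = 1/12
  weight(X=1) = 1/30
Total weight = 1/12 + 1/30 = 7/60
P(X=0 | obs) = 1/12 / 7/60 = 5/7
P(X=1 | obs) = 1/30 / 7/60 = 2/7

P(X=0) = 5/7, P(X=1) = 2/7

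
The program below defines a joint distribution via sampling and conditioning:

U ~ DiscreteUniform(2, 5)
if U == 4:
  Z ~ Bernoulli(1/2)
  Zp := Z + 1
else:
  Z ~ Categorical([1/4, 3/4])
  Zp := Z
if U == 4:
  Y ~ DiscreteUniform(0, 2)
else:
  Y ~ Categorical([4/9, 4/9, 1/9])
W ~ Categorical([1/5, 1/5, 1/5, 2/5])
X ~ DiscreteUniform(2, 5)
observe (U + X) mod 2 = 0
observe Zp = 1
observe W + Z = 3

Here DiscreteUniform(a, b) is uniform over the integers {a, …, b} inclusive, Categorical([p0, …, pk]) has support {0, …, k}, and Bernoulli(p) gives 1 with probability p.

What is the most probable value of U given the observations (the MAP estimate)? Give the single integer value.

Enumerate traces; 24 have nonzero weight after conditioning:
  (U=2, Z=1, Y=0, W=2, X=2) weight 1/240
  (U=2, Z=1, Y=0, W=2, X=4) weight 1/240
  (U=2, Z=1, Y=1, W=2, X=2) weight 1/240
  (U=2, Z=1, Y=1, W=2, X=4) weight 1/240
  (U=2, Z=1, Y=2, W=2, X=2) weight 1/960
  (U=2, Z=1, Y=2, W=2, X=4) weight 1/960
  (U=3, Z=1, Y=0, W=2, X=3) weight 1/240
  (U=3, Z=1, Y=0, W=2, X=5) weight 1/240
  (U=4, Z=0, Y=0, W=3, X=2) weight 1/240
  (U=5, Z=1, Y=0, W=2, X=3) weight 1/240
  … 14 more
Group by U:
  weight(U=2) = 3/160
  weight(U=3) = 3/160
  weight(U=4) = 1/40
  weight(U=5) = 3/160
Total weight = 3/160 + 3/160 + 1/40 + 3/160 = 13/160
P(U=2 | obs) = 3/160 / 13/160 = 3/13
P(U=3 | obs) = 3/160 / 13/160 = 3/13
P(U=4 | obs) = 1/40 / 13/160 = 4/13
P(U=5 | obs) = 3/160 / 13/160 = 3/13
argmax = 4

argmax_v P(U = v | obs) = 4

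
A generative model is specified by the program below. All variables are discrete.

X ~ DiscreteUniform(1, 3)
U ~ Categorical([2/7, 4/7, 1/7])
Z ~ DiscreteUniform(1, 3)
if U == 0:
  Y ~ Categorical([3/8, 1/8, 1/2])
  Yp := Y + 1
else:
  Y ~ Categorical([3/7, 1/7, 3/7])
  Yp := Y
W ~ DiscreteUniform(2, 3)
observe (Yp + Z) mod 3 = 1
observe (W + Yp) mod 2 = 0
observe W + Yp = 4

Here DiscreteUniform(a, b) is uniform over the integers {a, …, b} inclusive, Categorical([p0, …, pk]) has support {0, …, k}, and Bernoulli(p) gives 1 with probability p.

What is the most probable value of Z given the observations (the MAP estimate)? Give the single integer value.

argmax_v P(Z = v | obs) = 2

Enumerate traces; 18 have nonzero weight after conditioning:
  (X=1, U=0, Z=2, Y=1, W=2) weight 1/504
  (X=1, U=0, Z=3, Y=0, W=3) weight 1/168
  (X=1, U=1, Z=2, Y=2, W=2) weight 2/147
  (X=1, U=1, Z=3, Y=1, W=3) weight 2/441
  (X=1, U=2, Z=2, Y=2, W=2) weight 1/294
  (X=1, U=2, Z=3, Y=1, W=3) weight 1/882
  (X=2, U=0, Z=2, Y=1, W=2) weight 1/504
  (X=2, U=0, Z=3, Y=0, W=3) weight 1/168
  … 10 more
Group by Z:
  weight(Z=2) = 67/1176
  weight(Z=3) = 41/1176
Total weight = 67/1176 + 41/1176 = 9/98
P(Z=2 | obs) = 67/1176 / 9/98 = 67/108
P(Z=3 | obs) = 41/1176 / 9/98 = 41/108
argmax = 2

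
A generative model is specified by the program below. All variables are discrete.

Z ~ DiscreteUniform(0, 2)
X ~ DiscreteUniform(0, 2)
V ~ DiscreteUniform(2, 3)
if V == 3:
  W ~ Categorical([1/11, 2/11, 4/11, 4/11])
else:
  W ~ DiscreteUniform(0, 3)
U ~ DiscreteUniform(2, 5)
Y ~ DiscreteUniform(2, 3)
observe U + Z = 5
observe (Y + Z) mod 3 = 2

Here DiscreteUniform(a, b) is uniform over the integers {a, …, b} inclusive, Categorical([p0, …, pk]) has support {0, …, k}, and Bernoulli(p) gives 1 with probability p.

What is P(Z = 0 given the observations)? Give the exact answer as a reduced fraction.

Enumerate traces; 48 have nonzero weight after conditioning:
  (Z=0, X=0, V=2, W=0, U=5, Y=2) weight 1/576
  (Z=0, X=0, V=2, W=1, U=5, Y=2) weight 1/576
  (Z=0, X=0, V=2, W=2, U=5, Y=2) weight 1/576
  (Z=0, X=0, V=2, W=3, U=5, Y=2) weight 1/576
  (Z=0, X=0, V=3, W=0, U=5, Y=2) weight 1/1584
  (Z=0, X=0, V=3, W=1, U=5, Y=2) weight 1/792
  (Z=0, X=0, V=3, W=2, U=5, Y=2) weight 1/396
  (Z=0, X=0, V=3, W=3, U=5, Y=2) weight 1/396
  (Z=2, X=0, V=2, W=0, U=3, Y=3) weight 1/576
  … 39 more
Group by Z:
  weight(Z=0) = 1/24
  weight(Z=2) = 1/24
Total weight = 1/24 + 1/24 = 1/12
P(Z=0 | obs) = 1/24 / 1/12 = 1/2
P(Z=2 | obs) = 1/24 / 1/12 = 1/2

P(Z = 0 | obs) = 1/2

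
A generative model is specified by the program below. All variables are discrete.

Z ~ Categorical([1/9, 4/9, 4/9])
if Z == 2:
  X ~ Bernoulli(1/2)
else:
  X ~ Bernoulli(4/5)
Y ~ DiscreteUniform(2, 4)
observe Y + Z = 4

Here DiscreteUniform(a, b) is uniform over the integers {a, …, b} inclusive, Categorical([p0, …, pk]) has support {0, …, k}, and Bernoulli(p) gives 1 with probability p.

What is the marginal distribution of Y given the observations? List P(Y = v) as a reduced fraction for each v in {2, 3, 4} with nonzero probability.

Enumerate traces; 6 have nonzero weight after conditioning:
  (Z=0, X=0, Y=4) weight 1/135
  (Z=0, X=1, Y=4) weight 4/135
  (Z=1, X=0, Y=3) weight 4/135
  (Z=1, X=1, Y=3) weight 16/135
  (Z=2, X=0, Y=2) weight 2/27
  (Z=2, X=1, Y=2) weight 2/27
Group by Y:
  weight(Y=2) = 4/27
  weight(Y=3) = 4/27
  weight(Y=4) = 1/27
Total weight = 4/27 + 4/27 + 1/27 = 1/3
P(Y=2 | obs) = 4/27 / 1/3 = 4/9
P(Y=3 | obs) = 4/27 / 1/3 = 4/9
P(Y=4 | obs) = 1/27 / 1/3 = 1/9

P(Y=2) = 4/9, P(Y=3) = 4/9, P(Y=4) = 1/9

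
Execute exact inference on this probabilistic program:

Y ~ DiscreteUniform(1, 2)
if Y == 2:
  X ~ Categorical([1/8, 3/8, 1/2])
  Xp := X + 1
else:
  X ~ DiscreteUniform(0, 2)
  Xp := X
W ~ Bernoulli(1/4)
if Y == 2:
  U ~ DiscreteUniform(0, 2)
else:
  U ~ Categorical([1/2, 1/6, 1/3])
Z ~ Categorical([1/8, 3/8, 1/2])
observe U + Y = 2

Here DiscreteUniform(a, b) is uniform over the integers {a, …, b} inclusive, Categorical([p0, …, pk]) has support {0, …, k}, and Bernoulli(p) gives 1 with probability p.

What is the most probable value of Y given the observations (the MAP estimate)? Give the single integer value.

argmax_v P(Y = v | obs) = 2

Enumerate traces; 36 have nonzero weight after conditioning:
  (Y=1, X=0, W=0, U=1, Z=0) weight 1/384
  (Y=1, X=0, W=0, U=1, Z=1) weight 1/128
  (Y=1, X=0, W=0, U=1, Z=2) weight 1/96
  (Y=1, X=0, W=1, U=1, Z=0) weight 1/1152
  (Y=1, X=0, W=1, U=1, Z=1) weight 1/384
  (Y=1, X=0, W=1, U=1, Z=2) weight 1/288
  (Y=1, X=1, W=0, U=1, Z=0) weight 1/384
  (Y=1, X=1, W=0, U=1, Z=1) weight 1/128
  (Y=2, X=0, W=0, U=0, Z=0) weight 1/512
  … 27 more
Group by Y:
  weight(Y=1) = 1/12
  weight(Y=2) = 1/6
Total weight = 1/12 + 1/6 = 1/4
P(Y=1 | obs) = 1/12 / 1/4 = 1/3
P(Y=2 | obs) = 1/6 / 1/4 = 2/3
argmax = 2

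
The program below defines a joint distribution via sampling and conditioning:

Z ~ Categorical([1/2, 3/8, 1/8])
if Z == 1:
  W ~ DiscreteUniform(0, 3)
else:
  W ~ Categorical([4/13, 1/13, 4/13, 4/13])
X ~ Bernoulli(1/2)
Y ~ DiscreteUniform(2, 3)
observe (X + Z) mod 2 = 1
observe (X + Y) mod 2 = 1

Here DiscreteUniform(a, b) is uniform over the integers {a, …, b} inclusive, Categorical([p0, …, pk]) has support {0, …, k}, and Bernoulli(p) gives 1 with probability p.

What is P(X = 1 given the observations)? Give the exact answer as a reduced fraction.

P(X = 1 | obs) = 5/8

Enumerate traces; 12 have nonzero weight after conditioning:
  (Z=0, W=0, X=1, Y=2) weight 1/26
  (Z=0, W=1, X=1, Y=2) weight 1/104
  (Z=0, W=2, X=1, Y=2) weight 1/26
  (Z=0, W=3, X=1, Y=2) weight 1/26
  (Z=1, W=0, X=0, Y=3) weight 3/128
  (Z=1, W=1, X=0, Y=3) weight 3/128
  (Z=1, W=2, X=0, Y=3) weight 3/128
  (Z=1, W=3, X=0, Y=3) weight 3/128
  … 4 more
Group by X:
  weight(X=0) = 3/32
  weight(X=1) = 5/32
Total weight = 3/32 + 5/32 = 1/4
P(X=0 | obs) = 3/32 / 1/4 = 3/8
P(X=1 | obs) = 5/32 / 1/4 = 5/8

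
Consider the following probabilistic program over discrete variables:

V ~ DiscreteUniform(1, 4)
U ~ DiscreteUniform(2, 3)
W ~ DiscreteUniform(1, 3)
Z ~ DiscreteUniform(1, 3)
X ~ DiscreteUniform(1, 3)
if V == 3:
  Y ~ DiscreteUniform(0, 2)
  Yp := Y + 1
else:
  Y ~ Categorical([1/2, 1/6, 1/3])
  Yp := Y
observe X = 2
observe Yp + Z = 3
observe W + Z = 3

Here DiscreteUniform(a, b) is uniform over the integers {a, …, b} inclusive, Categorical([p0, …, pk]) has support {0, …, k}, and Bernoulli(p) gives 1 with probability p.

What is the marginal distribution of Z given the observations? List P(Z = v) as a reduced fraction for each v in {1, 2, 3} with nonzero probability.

Enumerate traces; 16 have nonzero weight after conditioning:
  (V=1, U=2, W=1, Z=2, X=2, Y=1) weight 1/1296
  (V=1, U=2, W=2, Z=1, X=2, Y=2) weight 1/648
  (V=1, U=3, W=1, Z=2, X=2, Y=1) weight 1/1296
  (V=1, U=3, W=2, Z=1, X=2, Y=2) weight 1/648
  (V=2, U=2, W=1, Z=2, X=2, Y=1) weight 1/1296
  (V=2, U=2, W=2, Z=1, X=2, Y=2) weight 1/648
  (V=2, U=3, W=1, Z=2, X=2, Y=1) weight 1/1296
  (V=2, U=3, W=2, Z=1, X=2, Y=2) weight 1/648
  … 8 more
Group by Z:
  weight(Z=1) = 1/81
  weight(Z=2) = 5/648
Total weight = 1/81 + 5/648 = 13/648
P(Z=1 | obs) = 1/81 / 13/648 = 8/13
P(Z=2 | obs) = 5/648 / 13/648 = 5/13

P(Z=1) = 8/13, P(Z=2) = 5/13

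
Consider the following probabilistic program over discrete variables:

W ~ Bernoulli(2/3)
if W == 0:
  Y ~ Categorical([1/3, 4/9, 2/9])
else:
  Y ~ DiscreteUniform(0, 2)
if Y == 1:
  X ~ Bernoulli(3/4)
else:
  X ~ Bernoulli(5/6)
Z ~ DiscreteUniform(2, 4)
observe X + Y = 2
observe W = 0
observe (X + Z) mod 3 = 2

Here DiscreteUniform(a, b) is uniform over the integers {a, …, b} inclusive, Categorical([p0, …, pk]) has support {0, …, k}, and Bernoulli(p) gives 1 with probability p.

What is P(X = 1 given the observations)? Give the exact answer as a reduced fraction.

P(X = 1 | obs) = 9/10

Enumerate traces; 2 have nonzero weight after conditioning:
  (W=0, Y=1, X=1, Z=4) weight 1/27
  (W=0, Y=2, X=0, Z=2) weight 1/243
Group by X:
  weight(X=0) = 1/243
  weight(X=1) = 1/27
Total weight = 1/243 + 1/27 = 10/243
P(X=0 | obs) = 1/243 / 10/243 = 1/10
P(X=1 | obs) = 1/27 / 10/243 = 9/10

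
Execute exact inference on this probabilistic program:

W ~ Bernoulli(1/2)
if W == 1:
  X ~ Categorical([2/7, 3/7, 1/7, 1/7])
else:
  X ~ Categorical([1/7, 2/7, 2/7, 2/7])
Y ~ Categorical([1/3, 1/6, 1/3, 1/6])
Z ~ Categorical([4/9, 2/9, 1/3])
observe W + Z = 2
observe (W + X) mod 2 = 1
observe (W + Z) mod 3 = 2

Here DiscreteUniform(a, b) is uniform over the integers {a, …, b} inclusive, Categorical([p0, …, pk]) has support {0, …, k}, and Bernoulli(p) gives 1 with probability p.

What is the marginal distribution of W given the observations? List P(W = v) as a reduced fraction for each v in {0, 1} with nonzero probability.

Enumerate traces; 16 have nonzero weight after conditioning:
  (W=0, X=1, Y=0, Z=2) weight 1/63
  (W=0, X=1, Y=1, Z=2) weight 1/126
  (W=0, X=1, Y=2, Z=2) weight 1/63
  (W=0, X=1, Y=3, Z=2) weight 1/126
  (W=0, X=3, Y=0, Z=2) weight 1/63
  (W=0, X=3, Y=1, Z=2) weight 1/126
  (W=0, X=3, Y=2, Z=2) weight 1/63
  (W=0, X=3, Y=3, Z=2) weight 1/126
  (W=1, X=0, Y=0, Z=1) weight 2/189
  … 7 more
Group by W:
  weight(W=0) = 2/21
  weight(W=1) = 1/21
Total weight = 2/21 + 1/21 = 1/7
P(W=0 | obs) = 2/21 / 1/7 = 2/3
P(W=1 | obs) = 1/21 / 1/7 = 1/3

P(W=0) = 2/3, P(W=1) = 1/3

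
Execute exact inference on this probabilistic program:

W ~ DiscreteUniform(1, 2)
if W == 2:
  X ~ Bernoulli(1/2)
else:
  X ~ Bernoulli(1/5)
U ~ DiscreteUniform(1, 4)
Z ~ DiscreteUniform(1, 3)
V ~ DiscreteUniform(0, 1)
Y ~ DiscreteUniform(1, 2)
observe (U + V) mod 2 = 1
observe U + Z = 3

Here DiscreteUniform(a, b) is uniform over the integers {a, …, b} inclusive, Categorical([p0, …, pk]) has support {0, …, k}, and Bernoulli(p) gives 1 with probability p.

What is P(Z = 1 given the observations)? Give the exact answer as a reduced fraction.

Enumerate traces; 16 have nonzero weight after conditioning:
  (W=1, X=0, U=1, Z=2, V=0, Y=1) weight 1/120
  (W=1, X=0, U=1, Z=2, V=0, Y=2) weight 1/120
  (W=1, X=0, U=2, Z=1, V=1, Y=1) weight 1/120
  (W=1, X=0, U=2, Z=1, V=1, Y=2) weight 1/120
  (W=1, X=1, U=1, Z=2, V=0, Y=1) weight 1/480
  (W=1, X=1, U=1, Z=2, V=0, Y=2) weight 1/480
  (W=1, X=1, U=2, Z=1, V=1, Y=1) weight 1/480
  (W=1, X=1, U=2, Z=1, V=1, Y=2) weight 1/480
  … 8 more
Group by Z:
  weight(Z=1) = 1/24
  weight(Z=2) = 1/24
Total weight = 1/24 + 1/24 = 1/12
P(Z=1 | obs) = 1/24 / 1/12 = 1/2
P(Z=2 | obs) = 1/24 / 1/12 = 1/2

P(Z = 1 | obs) = 1/2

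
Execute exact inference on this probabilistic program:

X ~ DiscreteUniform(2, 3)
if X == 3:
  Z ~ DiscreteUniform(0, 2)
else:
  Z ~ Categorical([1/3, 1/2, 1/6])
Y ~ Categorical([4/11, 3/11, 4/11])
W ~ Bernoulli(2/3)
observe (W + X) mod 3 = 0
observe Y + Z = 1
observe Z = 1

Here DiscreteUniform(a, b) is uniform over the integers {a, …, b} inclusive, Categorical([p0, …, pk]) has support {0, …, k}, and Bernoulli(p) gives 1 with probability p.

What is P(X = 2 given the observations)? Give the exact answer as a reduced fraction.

P(X = 2 | obs) = 3/4

Enumerate traces; 2 have nonzero weight after conditioning:
  (X=2, Z=1, Y=0, W=1) weight 2/33
  (X=3, Z=1, Y=0, W=0) weight 2/99
Group by X:
  weight(X=2) = 2/33
  weight(X=3) = 2/99
Total weight = 2/33 + 2/99 = 8/99
P(X=2 | obs) = 2/33 / 8/99 = 3/4
P(X=3 | obs) = 2/99 / 8/99 = 1/4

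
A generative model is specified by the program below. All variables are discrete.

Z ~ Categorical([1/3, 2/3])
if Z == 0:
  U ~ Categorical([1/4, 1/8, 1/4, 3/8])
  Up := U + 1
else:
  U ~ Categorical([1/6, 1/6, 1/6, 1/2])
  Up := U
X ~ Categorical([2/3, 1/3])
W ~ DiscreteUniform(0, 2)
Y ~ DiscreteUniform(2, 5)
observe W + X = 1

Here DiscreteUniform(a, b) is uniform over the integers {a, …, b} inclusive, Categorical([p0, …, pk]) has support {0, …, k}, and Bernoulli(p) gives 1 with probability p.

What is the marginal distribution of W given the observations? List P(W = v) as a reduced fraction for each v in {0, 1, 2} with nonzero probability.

Enumerate traces; 64 have nonzero weight after conditioning:
  (Z=0, U=0, X=0, W=1, Y=2) weight 1/216
  (Z=0, U=0, X=0, W=1, Y=3) weight 1/216
  (Z=0, U=0, X=0, W=1, Y=4) weight 1/216
  (Z=0, U=0, X=0, W=1, Y=5) weight 1/216
  (Z=0, U=0, X=1, W=0, Y=2) weight 1/432
  (Z=0, U=0, X=1, W=0, Y=3) weight 1/432
  (Z=0, U=0, X=1, W=0, Y=4) weight 1/432
  (Z=0, U=0, X=1, W=0, Y=5) weight 1/432
  … 56 more
Group by W:
  weight(W=0) = 1/9
  weight(W=1) = 2/9
Total weight = 1/9 + 2/9 = 1/3
P(W=0 | obs) = 1/9 / 1/3 = 1/3
P(W=1 | obs) = 2/9 / 1/3 = 2/3

P(W=0) = 1/3, P(W=1) = 2/3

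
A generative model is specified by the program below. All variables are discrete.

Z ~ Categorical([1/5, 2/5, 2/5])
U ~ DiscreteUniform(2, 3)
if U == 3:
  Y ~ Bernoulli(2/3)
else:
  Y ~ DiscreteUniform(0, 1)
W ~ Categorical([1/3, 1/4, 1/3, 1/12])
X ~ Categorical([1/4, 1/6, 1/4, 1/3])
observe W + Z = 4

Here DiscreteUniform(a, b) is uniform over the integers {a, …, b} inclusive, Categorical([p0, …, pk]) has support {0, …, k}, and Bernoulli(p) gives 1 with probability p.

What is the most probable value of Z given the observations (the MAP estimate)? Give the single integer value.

argmax_v P(Z = v | obs) = 2

Enumerate traces; 32 have nonzero weight after conditioning:
  (Z=1, U=2, Y=0, W=3, X=0) weight 1/480
  (Z=1, U=2, Y=0, W=3, X=1) weight 1/720
  (Z=1, U=2, Y=0, W=3, X=2) weight 1/480
  (Z=1, U=2, Y=0, W=3, X=3) weight 1/360
  (Z=1, U=2, Y=1, W=3, X=0) weight 1/480
  (Z=1, U=2, Y=1, W=3, X=1) weight 1/720
  (Z=1, U=2, Y=1, W=3, X=2) weight 1/480
  (Z=1, U=2, Y=1, W=3, X=3) weight 1/360
  (Z=2, U=2, Y=0, W=2, X=0) weight 1/120
  … 23 more
Group by Z:
  weight(Z=1) = 1/30
  weight(Z=2) = 2/15
Total weight = 1/30 + 2/15 = 1/6
P(Z=1 | obs) = 1/30 / 1/6 = 1/5
P(Z=2 | obs) = 2/15 / 1/6 = 4/5
argmax = 2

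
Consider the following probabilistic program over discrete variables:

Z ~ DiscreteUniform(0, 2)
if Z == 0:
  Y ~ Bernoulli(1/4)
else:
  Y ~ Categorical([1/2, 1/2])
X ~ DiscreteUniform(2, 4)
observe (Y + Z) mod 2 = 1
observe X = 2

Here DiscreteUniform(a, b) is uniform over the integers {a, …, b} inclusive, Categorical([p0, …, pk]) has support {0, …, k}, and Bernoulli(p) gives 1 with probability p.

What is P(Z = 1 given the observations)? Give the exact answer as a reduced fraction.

Enumerate traces; 3 have nonzero weight after conditioning:
  (Z=0, Y=1, X=2) weight 1/36
  (Z=1, Y=0, X=2) weight 1/18
  (Z=2, Y=1, X=2) weight 1/18
Group by Z:
  weight(Z=0) = 1/36
  weight(Z=1) = 1/18
  weight(Z=2) = 1/18
Total weight = 1/36 + 1/18 + 1/18 = 5/36
P(Z=0 | obs) = 1/36 / 5/36 = 1/5
P(Z=1 | obs) = 1/18 / 5/36 = 2/5
P(Z=2 | obs) = 1/18 / 5/36 = 2/5

P(Z = 1 | obs) = 2/5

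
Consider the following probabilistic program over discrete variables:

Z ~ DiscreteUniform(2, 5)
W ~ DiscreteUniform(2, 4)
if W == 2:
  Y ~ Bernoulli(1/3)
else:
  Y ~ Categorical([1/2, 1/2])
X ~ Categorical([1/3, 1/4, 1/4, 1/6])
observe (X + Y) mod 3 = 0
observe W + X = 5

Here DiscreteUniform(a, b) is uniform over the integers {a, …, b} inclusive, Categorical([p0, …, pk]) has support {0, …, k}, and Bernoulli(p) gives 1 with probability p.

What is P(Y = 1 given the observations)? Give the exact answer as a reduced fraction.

Enumerate traces; 8 have nonzero weight after conditioning:
  (Z=2, W=2, Y=0, X=3) weight 1/108
  (Z=2, W=3, Y=1, X=2) weight 1/96
  (Z=3, W=2, Y=0, X=3) weight 1/108
  (Z=3, W=3, Y=1, X=2) weight 1/96
  (Z=4, W=2, Y=0, X=3) weight 1/108
  (Z=4, W=3, Y=1, X=2) weight 1/96
  (Z=5, W=2, Y=0, X=3) weight 1/108
  (Z=5, W=3, Y=1, X=2) weight 1/96
Group by Y:
  weight(Y=0) = 1/27
  weight(Y=1) = 1/24
Total weight = 1/27 + 1/24 = 17/216
P(Y=0 | obs) = 1/27 / 17/216 = 8/17
P(Y=1 | obs) = 1/24 / 17/216 = 9/17

P(Y = 1 | obs) = 9/17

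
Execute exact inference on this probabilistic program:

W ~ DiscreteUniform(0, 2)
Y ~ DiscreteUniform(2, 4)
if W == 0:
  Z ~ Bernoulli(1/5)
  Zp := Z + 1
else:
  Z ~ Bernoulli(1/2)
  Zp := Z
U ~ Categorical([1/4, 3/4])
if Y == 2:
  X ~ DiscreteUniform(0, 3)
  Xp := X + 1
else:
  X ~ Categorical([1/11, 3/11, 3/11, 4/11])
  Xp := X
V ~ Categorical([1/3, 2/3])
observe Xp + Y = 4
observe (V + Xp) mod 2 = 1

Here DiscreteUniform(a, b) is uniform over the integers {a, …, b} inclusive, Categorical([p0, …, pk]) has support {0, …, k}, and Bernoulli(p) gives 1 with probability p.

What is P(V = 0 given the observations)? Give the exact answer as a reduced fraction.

P(V = 0 | obs) = 2/7

Enumerate traces; 36 have nonzero weight after conditioning:
  (W=0, Y=2, Z=0, U=0, X=1, V=1) weight 1/270
  (W=0, Y=2, Z=0, U=1, X=1, V=1) weight 1/90
  (W=0, Y=2, Z=1, U=0, X=1, V=1) weight 1/1080
  (W=0, Y=2, Z=1, U=1, X=1, V=1) weight 1/360
  (W=0, Y=3, Z=0, U=0, X=1, V=0) weight 1/495
  (W=0, Y=3, Z=0, U=1, X=1, V=0) weight 1/165
  (W=0, Y=3, Z=1, U=0, X=1, V=0) weight 1/1980
  (W=0, Y=3, Z=1, U=1, X=1, V=0) weight 1/660
  … 28 more
Group by V:
  weight(V=0) = 1/33
  weight(V=1) = 5/66
Total weight = 1/33 + 5/66 = 7/66
P(V=0 | obs) = 1/33 / 7/66 = 2/7
P(V=1 | obs) = 5/66 / 7/66 = 5/7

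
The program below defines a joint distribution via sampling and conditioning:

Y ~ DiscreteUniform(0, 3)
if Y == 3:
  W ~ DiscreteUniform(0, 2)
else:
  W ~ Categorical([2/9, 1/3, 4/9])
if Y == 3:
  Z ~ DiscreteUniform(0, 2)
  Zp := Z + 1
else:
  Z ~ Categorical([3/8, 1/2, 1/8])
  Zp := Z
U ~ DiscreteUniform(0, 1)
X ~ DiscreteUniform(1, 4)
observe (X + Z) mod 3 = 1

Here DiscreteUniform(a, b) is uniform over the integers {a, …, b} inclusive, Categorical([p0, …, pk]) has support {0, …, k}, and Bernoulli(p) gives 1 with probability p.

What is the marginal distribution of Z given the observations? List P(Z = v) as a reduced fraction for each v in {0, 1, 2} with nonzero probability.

P(Z=0) = 70/131, P(Z=1) = 44/131, P(Z=2) = 17/131

Enumerate traces; 96 have nonzero weight after conditioning:
  (Y=0, W=0, Z=0, U=0, X=1) weight 1/384
  (Y=0, W=0, Z=0, U=0, X=4) weight 1/384
  (Y=0, W=0, Z=0, U=1, X=1) weight 1/384
  (Y=0, W=0, Z=0, U=1, X=4) weight 1/384
  (Y=0, W=0, Z=1, U=0, X=3) weight 1/288
  (Y=0, W=0, Z=1, U=1, X=3) weight 1/288
  (Y=0, W=0, Z=2, U=0, X=2) weight 1/1152
  (Y=0, W=0, Z=2, U=1, X=2) weight 1/1152
  … 88 more
Group by Z:
  weight(Z=0) = 35/192
  weight(Z=1) = 11/96
  weight(Z=2) = 17/384
Total weight = 35/192 + 11/96 + 17/384 = 131/384
P(Z=0 | obs) = 35/192 / 131/384 = 70/131
P(Z=1 | obs) = 11/96 / 131/384 = 44/131
P(Z=2 | obs) = 17/384 / 131/384 = 17/131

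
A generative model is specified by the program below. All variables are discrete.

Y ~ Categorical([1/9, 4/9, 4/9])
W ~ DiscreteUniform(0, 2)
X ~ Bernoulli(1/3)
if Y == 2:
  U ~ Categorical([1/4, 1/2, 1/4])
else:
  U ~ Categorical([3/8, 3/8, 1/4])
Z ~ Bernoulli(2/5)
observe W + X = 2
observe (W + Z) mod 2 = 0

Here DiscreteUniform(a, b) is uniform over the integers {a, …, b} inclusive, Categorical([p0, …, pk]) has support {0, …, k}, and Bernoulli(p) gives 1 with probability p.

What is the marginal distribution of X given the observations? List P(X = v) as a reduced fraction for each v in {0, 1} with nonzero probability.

Enumerate traces; 18 have nonzero weight after conditioning:
  (Y=0, W=1, X=1, U=0, Z=1) weight 1/540
  (Y=0, W=1, X=1, U=1, Z=1) weight 1/540
  (Y=0, W=1, X=1, U=2, Z=1) weight 1/810
  (Y=0, W=2, X=0, U=0, Z=0) weight 1/180
  (Y=0, W=2, X=0, U=1, Z=0) weight 1/180
  (Y=0, W=2, X=0, U=2, Z=0) weight 1/270
  (Y=1, W=1, X=1, U=0, Z=1) weight 1/135
  (Y=1, W=1, X=1, U=1, Z=1) weight 1/135
  … 10 more
Group by X:
  weight(X=0) = 2/15
  weight(X=1) = 2/45
Total weight = 2/15 + 2/45 = 8/45
P(X=0 | obs) = 2/15 / 8/45 = 3/4
P(X=1 | obs) = 2/45 / 8/45 = 1/4

P(X=0) = 3/4, P(X=1) = 1/4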